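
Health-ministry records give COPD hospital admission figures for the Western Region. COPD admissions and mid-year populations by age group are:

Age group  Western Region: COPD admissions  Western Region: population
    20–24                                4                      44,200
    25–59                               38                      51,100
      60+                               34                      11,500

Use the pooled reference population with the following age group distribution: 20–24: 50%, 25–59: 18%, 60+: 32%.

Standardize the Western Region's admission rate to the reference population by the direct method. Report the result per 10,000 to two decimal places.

11.25

Age-specific rates per 10,000 for the Western Region: 0.90, 7.44, 29.57.
Standard weights: 0.50, 0.18, 0.32.
Standardized rate: 0.5000×0.90 + 0.1800×7.44 + 0.3200×29.57 = 11.2519 per 10,000.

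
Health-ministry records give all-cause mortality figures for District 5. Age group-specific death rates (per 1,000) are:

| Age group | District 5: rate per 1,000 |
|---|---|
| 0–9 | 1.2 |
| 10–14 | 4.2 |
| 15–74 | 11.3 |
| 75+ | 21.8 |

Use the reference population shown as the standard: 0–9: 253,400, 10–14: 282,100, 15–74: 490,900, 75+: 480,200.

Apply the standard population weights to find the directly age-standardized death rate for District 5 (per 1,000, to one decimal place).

11.6

Standard total = 1,506,600; weights = 0.1682, 0.1872, 0.3258, 0.3187.
Standardized rate: 0.1682×1.2 + 0.1872×4.2 + 0.3258×11.3 + 0.3187×21.8 = 11.6185 per 1,000.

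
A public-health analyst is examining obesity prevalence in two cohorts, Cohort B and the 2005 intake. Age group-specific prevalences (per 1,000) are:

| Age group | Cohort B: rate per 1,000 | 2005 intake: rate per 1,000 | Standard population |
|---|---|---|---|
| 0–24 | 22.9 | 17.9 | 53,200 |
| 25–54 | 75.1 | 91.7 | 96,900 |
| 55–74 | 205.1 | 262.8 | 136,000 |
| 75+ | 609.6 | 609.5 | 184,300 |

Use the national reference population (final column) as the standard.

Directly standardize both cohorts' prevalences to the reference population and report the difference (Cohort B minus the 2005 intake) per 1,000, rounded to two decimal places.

Standard total = 470,400; weights = 0.1131, 0.2060, 0.2891, 0.3918.
Cohort B: 0.1131×22.9 + 0.2060×75.1 + 0.2891×205.1 + 0.3918×609.6 = 316.1955 per 1,000.
The 2005 intake: 0.1131×17.9 + 0.2060×91.7 + 0.2891×262.8 + 0.3918×609.5 = 335.6923 per 1,000.
Difference = 316.1955 − 335.6923 = -19.4968.

-19.50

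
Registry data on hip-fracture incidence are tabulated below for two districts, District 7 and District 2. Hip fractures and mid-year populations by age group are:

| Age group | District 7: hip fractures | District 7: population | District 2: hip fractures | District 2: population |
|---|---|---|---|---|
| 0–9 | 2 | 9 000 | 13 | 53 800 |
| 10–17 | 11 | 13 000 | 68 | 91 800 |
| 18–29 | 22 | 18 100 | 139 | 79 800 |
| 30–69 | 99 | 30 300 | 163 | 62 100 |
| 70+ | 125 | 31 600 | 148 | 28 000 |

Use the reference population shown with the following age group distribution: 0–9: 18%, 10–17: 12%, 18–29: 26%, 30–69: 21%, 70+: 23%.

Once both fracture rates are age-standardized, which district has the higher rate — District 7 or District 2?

Age-specific rates per 100 000 for District 7: 22.22, 84.62, 121.55, 326.73, 395.57.
For District 2: 24.16, 74.07, 174.19, 262.48, 528.57.
Standard weights: 0.18, 0.12, 0.26, 0.21, 0.23.
District 7: 0.1800×22.22 + 0.1200×84.62 + 0.2600×121.55 + 0.2100×326.73 + 0.2300×395.57 = 205.3509 per 100 000.
District 2: 0.1800×24.16 + 0.1200×74.07 + 0.2600×174.19 + 0.2100×262.48 + 0.2300×528.57 = 235.2188 per 100 000.
The crude rates (253.92 vs 168.30) would put District 7 higher, but that reflects its age composition; once standardized to a common age structure, District 2 has the higher underlying rate.

District 2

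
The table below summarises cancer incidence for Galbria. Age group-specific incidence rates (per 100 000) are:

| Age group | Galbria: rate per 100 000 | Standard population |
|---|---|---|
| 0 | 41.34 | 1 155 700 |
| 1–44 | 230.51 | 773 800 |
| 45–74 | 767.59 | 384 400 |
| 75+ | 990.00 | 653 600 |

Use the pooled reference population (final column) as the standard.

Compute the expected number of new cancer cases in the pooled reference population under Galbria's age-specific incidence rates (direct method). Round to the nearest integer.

11683

Expected new cancer cases = Σ (standard pop × age-specific rate ÷ 100 000)
= 1 155 700×41.34/100 000 + 773 800×230.51/100 000 + 384 400×767.59/100 000 + 653 600×990.00/100 000
= 477.77 + 1783.69 + 2950.62 + 6470.64 = 11682.71.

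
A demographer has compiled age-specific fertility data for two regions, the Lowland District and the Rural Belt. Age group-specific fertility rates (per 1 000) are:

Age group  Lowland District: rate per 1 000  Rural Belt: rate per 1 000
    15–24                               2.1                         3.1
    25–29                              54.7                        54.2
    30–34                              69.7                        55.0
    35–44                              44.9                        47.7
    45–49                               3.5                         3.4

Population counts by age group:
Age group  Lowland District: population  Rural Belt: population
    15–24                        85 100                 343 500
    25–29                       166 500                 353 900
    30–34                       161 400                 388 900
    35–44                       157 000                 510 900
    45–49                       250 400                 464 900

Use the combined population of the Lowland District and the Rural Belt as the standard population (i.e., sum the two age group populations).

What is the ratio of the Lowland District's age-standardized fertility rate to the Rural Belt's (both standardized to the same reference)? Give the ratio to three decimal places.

Combined standard total = 2 882 500; weights = 0.1487, 0.1805, 0.1909, 0.2317, 0.2482.
The Lowland District: 0.1487×2.1 + 0.1805×54.7 + 0.1909×69.7 + 0.2317×44.9 + 0.2482×3.5 = 34.7664 per 1 000.
The Rural Belt: 0.1487×3.1 + 0.1805×54.2 + 0.1909×55.0 + 0.2317×47.7 + 0.2482×3.4 = 32.6424 per 1 000.
Ratio = 34.7664 ÷ 32.6424 = 1.06507.

1.065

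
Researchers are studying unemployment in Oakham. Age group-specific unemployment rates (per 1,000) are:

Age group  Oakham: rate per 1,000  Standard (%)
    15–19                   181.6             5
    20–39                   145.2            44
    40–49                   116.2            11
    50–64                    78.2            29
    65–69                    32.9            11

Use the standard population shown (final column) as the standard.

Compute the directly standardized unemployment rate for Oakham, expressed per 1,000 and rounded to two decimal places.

112.05

Standard weights: 0.05, 0.44, 0.11, 0.29, 0.11.
Standardized rate: 0.0500×181.6 + 0.4400×145.2 + 0.1100×116.2 + 0.2900×78.2 + 0.1100×32.9 = 112.0470 per 1,000.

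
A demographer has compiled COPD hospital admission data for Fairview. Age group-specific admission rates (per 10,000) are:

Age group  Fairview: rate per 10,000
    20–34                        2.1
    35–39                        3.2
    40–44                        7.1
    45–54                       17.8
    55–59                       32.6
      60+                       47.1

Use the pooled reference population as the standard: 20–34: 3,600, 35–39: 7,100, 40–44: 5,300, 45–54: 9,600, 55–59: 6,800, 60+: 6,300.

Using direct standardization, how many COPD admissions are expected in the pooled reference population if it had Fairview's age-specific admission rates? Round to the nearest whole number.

76

Expected COPD admissions = Σ (standard pop × age-specific rate ÷ 10,000)
= 3,600×2.1/10,000 + 7,100×3.2/10,000 + 5,300×7.1/10,000 + 9,600×17.8/10,000 + 6,800×32.6/10,000 + 6,300×47.1/10,000
= 0.76 + 2.27 + 3.76 + 17.09 + 22.17 + 29.67 = 75.72.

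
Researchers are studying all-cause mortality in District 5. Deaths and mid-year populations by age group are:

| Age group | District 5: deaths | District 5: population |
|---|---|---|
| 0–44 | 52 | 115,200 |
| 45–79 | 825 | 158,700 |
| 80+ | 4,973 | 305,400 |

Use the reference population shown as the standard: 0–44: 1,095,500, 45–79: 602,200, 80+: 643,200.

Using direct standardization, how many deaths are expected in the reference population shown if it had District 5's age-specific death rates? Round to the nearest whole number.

14099

Age-specific rates per 1,000 for District 5: 0.451, 5.198, 16.284.
Expected deaths = Σ (standard pop × age-specific rate ÷ 1,000)
= 1,095,500×0.451/1,000 + 602,200×5.198/1,000 + 643,200×16.284/1,000
= 494.50 + 3130.53 + 10473.59 = 14098.61.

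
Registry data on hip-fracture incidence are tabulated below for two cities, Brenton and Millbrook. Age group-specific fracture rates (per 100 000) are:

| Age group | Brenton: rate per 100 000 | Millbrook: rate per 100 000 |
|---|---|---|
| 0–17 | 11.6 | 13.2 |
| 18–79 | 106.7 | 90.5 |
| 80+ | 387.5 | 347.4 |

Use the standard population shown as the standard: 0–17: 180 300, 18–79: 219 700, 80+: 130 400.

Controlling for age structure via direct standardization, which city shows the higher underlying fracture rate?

Standard total = 530 400; weights = 0.3399, 0.4142, 0.2459.
Brenton: 0.3399×11.6 + 0.4142×106.7 + 0.2459×387.5 = 143.4077 per 100 000.
Millbrook: 0.3399×13.2 + 0.4142×90.5 + 0.2459×347.4 = 127.3827 per 100 000.

Brenton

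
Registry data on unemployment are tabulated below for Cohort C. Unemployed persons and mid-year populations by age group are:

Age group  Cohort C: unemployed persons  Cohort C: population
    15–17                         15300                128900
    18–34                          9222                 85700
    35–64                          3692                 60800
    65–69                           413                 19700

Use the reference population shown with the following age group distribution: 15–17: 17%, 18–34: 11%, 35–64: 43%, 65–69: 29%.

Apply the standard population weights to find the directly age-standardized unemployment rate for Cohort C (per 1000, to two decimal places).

Age-specific rates per 1000 for Cohort C: 118.697, 107.608, 60.724, 20.964.
Standard weights: 0.17, 0.11, 0.43, 0.29.
Standardized rate: 0.1700×118.697 + 0.1100×107.608 + 0.4300×60.724 + 0.2900×20.964 = 64.2062 per 1000.

64.21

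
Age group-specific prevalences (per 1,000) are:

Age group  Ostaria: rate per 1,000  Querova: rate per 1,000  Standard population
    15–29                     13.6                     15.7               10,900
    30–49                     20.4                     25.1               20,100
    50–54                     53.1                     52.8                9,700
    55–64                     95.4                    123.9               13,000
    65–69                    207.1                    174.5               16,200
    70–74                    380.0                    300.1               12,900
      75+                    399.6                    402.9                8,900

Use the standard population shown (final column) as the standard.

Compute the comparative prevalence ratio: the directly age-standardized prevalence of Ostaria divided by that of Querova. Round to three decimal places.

1.080

Standard total = 91,700; weights = 0.1189, 0.2192, 0.1058, 0.1418, 0.1767, 0.1407, 0.0971.
Ostaria: 0.1189×13.6 + 0.2192×20.4 + 0.1058×53.1 + 0.1418×95.4 + 0.1767×207.1 + 0.1407×380.0 + 0.0971×399.6 = 154.0568 per 1,000.
Querova: 0.1189×15.7 + 0.2192×25.1 + 0.1058×52.8 + 0.1418×123.9 + 0.1767×174.5 + 0.1407×300.1 + 0.0971×402.9 = 142.6663 per 1,000.
Ratio = 154.0568 ÷ 142.6663 = 1.07984.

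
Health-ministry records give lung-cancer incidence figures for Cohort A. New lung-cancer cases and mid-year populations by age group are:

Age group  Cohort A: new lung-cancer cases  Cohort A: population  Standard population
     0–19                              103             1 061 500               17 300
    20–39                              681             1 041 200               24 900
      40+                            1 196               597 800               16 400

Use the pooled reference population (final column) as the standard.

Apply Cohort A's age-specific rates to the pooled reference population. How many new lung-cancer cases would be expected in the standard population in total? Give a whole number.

51

Age-specific rates per 100 000 for Cohort A: 9.70, 65.41, 200.07.
Expected new lung-cancer cases = Σ (standard pop × age-specific rate ÷ 100 000)
= 17 300×9.70/100 000 + 24 900×65.41/100 000 + 16 400×200.07/100 000
= 1.68 + 16.29 + 32.81 = 50.78.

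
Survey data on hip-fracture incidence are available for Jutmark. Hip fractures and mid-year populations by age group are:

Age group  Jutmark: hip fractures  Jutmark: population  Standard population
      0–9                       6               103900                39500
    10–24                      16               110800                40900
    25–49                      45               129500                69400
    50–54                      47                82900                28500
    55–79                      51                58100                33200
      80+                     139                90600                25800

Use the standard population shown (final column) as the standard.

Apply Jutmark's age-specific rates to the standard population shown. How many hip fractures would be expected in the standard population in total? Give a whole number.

Age-specific rates per 100000 for Jutmark: 5.77, 14.44, 34.75, 56.69, 87.78, 153.42.
Expected hip fractures = Σ (standard pop × age-specific rate ÷ 100000)
= 39500×5.77/100000 + 40900×14.44/100000 + 69400×34.75/100000 + 28500×56.69/100000 + 33200×87.78/100000 + 25800×153.42/100000
= 2.28 + 5.91 + 24.12 + 16.16 + 29.14 + 39.58 = 117.19.

117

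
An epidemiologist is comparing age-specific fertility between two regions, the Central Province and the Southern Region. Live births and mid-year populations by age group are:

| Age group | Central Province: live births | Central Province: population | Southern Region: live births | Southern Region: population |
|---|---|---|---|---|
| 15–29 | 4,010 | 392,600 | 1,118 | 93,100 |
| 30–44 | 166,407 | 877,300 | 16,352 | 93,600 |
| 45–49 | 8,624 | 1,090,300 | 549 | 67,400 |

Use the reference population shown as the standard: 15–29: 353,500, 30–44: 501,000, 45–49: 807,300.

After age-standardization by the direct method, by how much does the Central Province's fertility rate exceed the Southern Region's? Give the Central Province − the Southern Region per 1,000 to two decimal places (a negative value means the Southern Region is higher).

Age-specific rates per 1,000 for the Central Province: 10.214, 189.681, 7.910.
For the Southern Region: 12.009, 174.701, 8.145.
Standard total = 1,661,800; weights = 0.2127, 0.3015, 0.4858.
The Central Province: 0.2127×10.214 + 0.3015×189.681 + 0.4858×7.910 = 63.2003 per 1,000.
The Southern Region: 0.2127×12.009 + 0.3015×174.701 + 0.4858×8.145 = 59.1804 per 1,000.
Difference = 63.2003 − 59.1804 = 4.0199.

4.02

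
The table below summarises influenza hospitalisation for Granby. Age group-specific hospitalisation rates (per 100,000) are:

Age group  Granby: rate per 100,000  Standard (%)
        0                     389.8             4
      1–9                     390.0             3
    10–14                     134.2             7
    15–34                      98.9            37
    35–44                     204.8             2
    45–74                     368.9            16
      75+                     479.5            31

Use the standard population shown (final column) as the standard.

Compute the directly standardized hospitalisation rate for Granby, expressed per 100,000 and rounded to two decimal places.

285.04

Standard weights: 0.04, 0.03, 0.07, 0.37, 0.02, 0.16, 0.31.
Standardized rate: 0.0400×389.8 + 0.0300×390.0 + 0.0700×134.2 + 0.3700×98.9 + 0.0200×204.8 + 0.1600×368.9 + 0.3100×479.5 = 285.0440 per 100,000.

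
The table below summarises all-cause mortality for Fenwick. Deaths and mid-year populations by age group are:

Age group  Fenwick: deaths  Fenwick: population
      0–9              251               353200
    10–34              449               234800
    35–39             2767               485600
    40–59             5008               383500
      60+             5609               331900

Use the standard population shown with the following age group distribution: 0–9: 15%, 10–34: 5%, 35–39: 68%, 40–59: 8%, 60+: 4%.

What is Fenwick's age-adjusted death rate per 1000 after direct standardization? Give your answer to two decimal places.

Age-specific rates per 1000 for Fenwick: 0.711, 1.912, 5.698, 13.059, 16.900.
Standard weights: 0.15, 0.05, 0.68, 0.08, 0.04.
Standardized rate: 0.1500×0.711 + 0.0500×1.912 + 0.6800×5.698 + 0.0800×13.059 + 0.0400×16.900 = 5.7976 per 1000.

5.80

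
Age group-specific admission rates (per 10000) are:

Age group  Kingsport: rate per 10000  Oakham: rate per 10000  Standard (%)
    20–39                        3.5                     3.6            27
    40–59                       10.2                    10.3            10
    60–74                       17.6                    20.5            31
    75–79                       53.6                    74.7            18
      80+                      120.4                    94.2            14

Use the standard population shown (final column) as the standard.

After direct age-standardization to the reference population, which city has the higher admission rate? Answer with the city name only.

Standard weights: 0.27, 0.10, 0.31, 0.18, 0.14.
Kingsport: 0.2700×3.5 + 0.1000×10.2 + 0.3100×17.6 + 0.1800×53.6 + 0.1400×120.4 = 33.9250 per 10000.
Oakham: 0.2700×3.6 + 0.1000×10.3 + 0.3100×20.5 + 0.1800×74.7 + 0.1400×94.2 = 34.9910 per 10000.

Oakham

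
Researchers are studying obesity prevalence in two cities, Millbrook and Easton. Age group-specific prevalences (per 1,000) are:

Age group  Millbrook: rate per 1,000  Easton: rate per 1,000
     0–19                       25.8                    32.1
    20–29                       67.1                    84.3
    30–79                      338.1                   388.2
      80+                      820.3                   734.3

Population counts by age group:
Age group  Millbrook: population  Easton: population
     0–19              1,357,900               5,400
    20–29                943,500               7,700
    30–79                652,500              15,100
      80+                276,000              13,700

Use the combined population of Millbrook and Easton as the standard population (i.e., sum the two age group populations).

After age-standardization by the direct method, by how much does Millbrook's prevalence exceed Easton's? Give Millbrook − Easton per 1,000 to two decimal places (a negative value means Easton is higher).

-10.23

Combined standard total = 3,271,800; weights = 0.4167, 0.2907, 0.2040, 0.0885.
Millbrook: 0.4167×25.8 + 0.2907×67.1 + 0.2040×338.1 + 0.0885×820.3 = 171.8794 per 1,000.
Easton: 0.4167×32.1 + 0.2907×84.3 + 0.2040×388.2 + 0.0885×734.3 = 182.1129 per 1,000.
Difference = 171.8794 − 182.1129 = -10.2335.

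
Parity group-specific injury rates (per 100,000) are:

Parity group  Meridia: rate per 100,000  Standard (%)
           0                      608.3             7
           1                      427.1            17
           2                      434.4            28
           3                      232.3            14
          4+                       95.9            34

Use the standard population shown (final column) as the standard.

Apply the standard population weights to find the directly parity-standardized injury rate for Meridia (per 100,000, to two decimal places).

301.95

Standard weights: 0.07, 0.17, 0.28, 0.14, 0.34.
Standardized rate: 0.0700×608.3 + 0.1700×427.1 + 0.2800×434.4 + 0.1400×232.3 + 0.3400×95.9 = 301.9480 per 100,000.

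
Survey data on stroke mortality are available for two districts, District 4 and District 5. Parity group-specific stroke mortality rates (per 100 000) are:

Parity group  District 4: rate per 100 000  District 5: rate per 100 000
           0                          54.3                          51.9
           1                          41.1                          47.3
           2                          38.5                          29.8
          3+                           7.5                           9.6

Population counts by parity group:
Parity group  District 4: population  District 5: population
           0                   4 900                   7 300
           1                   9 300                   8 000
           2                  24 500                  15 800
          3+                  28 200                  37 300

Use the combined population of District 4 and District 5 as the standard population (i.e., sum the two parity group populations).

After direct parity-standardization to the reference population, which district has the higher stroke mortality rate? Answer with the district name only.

District 4

Combined standard total = 135 300; weights = 0.0902, 0.1279, 0.2979, 0.4841.
District 4: 0.0902×54.3 + 0.1279×41.1 + 0.2979×38.5 + 0.4841×7.5 = 25.2497 per 100 000.
District 5: 0.0902×51.9 + 0.1279×47.3 + 0.2979×29.8 + 0.4841×9.6 = 24.2514 per 100 000.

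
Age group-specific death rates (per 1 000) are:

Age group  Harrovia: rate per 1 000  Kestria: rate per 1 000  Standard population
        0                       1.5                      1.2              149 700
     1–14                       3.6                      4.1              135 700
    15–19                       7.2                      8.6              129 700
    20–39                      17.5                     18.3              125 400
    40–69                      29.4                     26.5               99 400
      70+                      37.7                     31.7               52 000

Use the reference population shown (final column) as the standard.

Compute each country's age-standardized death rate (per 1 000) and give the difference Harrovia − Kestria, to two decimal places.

Standard total = 691 900; weights = 0.2164, 0.1961, 0.1875, 0.1812, 0.1437, 0.0752.
Harrovia: 0.2164×1.5 + 0.1961×3.6 + 0.1875×7.2 + 0.1812×17.5 + 0.1437×29.4 + 0.0752×37.7 = 12.6090 per 1 000.
Kestria: 0.2164×1.2 + 0.1961×4.1 + 0.1875×8.6 + 0.1812×18.3 + 0.1437×26.5 + 0.0752×31.7 = 12.1820 per 1 000.
Difference = 12.6090 − 12.1820 = 0.4270.

0.43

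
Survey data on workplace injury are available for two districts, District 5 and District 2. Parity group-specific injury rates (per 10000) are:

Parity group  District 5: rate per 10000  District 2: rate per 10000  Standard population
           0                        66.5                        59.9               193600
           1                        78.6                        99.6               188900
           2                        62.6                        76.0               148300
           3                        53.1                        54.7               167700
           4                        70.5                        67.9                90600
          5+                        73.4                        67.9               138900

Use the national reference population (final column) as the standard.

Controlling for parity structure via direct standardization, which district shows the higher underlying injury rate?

District 2

Standard total = 928000; weights = 0.2086, 0.2036, 0.1598, 0.1807, 0.0976, 0.1497.
District 5: 0.2086×66.5 + 0.2036×78.6 + 0.1598×62.6 + 0.1807×53.1 + 0.0976×70.5 + 0.1497×73.4 = 67.3415 per 10000.
District 2: 0.2086×59.9 + 0.2036×99.6 + 0.1598×76.0 + 0.1807×54.7 + 0.0976×67.9 + 0.1497×67.9 = 71.5928 per 10000.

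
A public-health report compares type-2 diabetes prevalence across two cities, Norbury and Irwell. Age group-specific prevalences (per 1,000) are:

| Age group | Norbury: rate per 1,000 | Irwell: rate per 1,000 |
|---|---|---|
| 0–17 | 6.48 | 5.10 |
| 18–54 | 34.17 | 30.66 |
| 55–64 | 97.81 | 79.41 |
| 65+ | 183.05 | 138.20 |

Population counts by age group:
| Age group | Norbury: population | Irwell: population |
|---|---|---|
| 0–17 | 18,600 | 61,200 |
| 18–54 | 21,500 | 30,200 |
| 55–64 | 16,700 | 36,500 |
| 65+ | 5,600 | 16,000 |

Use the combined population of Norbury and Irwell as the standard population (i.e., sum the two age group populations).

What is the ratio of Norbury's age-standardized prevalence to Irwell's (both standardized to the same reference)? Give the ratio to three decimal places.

1.243

Combined standard total = 206,300; weights = 0.3868, 0.2506, 0.2579, 0.1047.
Norbury: 0.3868×6.48 + 0.2506×34.17 + 0.2579×97.81 + 0.1047×183.05 = 55.4584 per 1,000.
Irwell: 0.3868×5.10 + 0.2506×30.66 + 0.2579×79.41 + 0.1047×138.20 = 44.6041 per 1,000.
Ratio = 55.4584 ÷ 44.6041 = 1.24335.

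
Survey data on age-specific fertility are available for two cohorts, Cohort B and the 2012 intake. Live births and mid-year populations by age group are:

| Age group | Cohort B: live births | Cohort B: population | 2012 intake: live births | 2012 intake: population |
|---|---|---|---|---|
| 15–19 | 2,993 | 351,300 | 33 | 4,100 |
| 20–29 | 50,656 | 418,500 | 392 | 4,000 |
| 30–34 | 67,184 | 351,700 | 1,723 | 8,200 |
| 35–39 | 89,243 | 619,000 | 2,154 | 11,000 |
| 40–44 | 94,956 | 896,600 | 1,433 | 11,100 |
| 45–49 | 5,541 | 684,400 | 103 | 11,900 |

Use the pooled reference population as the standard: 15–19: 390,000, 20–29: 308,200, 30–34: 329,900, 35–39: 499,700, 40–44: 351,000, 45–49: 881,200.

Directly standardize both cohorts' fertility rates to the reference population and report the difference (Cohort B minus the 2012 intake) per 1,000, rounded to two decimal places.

-12.12

Age-specific rates per 1,000 for Cohort B: 8.520, 121.042, 191.026, 144.173, 105.907, 8.096.
For the 2012 intake: 8.049, 98.000, 210.122, 195.818, 129.099, 8.655.
Standard total = 2,760,000; weights = 0.1413, 0.1117, 0.1195, 0.1811, 0.1272, 0.3193.
Cohort B: 0.1413×8.520 + 0.1117×121.042 + 0.1195×191.026 + 0.1811×144.173 + 0.1272×105.907 + 0.3193×8.096 = 79.7095 per 1,000.
The 2012 intake: 0.1413×8.049 + 0.1117×98.000 + 0.1195×210.122 + 0.1811×195.818 + 0.1272×129.099 + 0.3193×8.655 = 91.8309 per 1,000.
Difference = 79.7095 − 91.8309 = -12.1214.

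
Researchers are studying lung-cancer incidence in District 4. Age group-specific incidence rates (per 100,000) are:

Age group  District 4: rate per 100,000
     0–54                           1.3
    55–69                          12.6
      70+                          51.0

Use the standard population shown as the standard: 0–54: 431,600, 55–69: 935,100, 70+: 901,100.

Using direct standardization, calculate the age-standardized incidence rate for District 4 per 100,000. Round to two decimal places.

25.71

Standard total = 2,267,800; weights = 0.1903, 0.4123, 0.3973.
Standardized rate: 0.1903×1.3 + 0.4123×12.6 + 0.3973×51.0 = 25.7075 per 100,000.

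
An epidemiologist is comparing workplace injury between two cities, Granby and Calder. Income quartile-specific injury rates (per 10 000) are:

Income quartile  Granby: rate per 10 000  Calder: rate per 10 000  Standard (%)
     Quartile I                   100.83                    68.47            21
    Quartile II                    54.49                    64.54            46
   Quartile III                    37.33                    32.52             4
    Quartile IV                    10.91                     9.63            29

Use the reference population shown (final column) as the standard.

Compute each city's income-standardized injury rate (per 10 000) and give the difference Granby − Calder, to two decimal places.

Standard weights: 0.21, 0.46, 0.04, 0.29.
Granby: 0.2100×100.83 + 0.4600×54.49 + 0.0400×37.33 + 0.2900×10.91 = 50.8968 per 10 000.
Calder: 0.2100×68.47 + 0.4600×64.54 + 0.0400×32.52 + 0.2900×9.63 = 48.1606 per 10 000.
Difference = 50.8968 − 48.1606 = 2.7362.

2.74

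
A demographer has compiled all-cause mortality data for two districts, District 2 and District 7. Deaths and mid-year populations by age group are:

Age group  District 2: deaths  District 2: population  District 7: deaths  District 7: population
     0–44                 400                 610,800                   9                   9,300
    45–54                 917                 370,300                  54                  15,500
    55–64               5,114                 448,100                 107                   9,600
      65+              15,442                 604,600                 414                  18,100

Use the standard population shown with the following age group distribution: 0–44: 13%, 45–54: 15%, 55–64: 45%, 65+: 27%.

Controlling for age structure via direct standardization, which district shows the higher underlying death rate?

District 2

Age-specific rates per 1,000 for District 2: 0.655, 2.476, 11.413, 25.541.
For District 7: 0.968, 3.484, 11.146, 22.873.
Standard weights: 0.13, 0.15, 0.45, 0.27.
District 2: 0.1300×0.655 + 0.1500×2.476 + 0.4500×11.413 + 0.2700×25.541 = 12.4883 per 1,000.
District 7: 0.1300×0.968 + 0.1500×3.484 + 0.4500×11.146 + 0.2700×22.873 = 11.8397 per 1,000.
The crude rates (10.75 vs 11.12) would put District 7 higher, but that reflects its age composition; once standardized to a common age structure, District 2 has the higher underlying rate.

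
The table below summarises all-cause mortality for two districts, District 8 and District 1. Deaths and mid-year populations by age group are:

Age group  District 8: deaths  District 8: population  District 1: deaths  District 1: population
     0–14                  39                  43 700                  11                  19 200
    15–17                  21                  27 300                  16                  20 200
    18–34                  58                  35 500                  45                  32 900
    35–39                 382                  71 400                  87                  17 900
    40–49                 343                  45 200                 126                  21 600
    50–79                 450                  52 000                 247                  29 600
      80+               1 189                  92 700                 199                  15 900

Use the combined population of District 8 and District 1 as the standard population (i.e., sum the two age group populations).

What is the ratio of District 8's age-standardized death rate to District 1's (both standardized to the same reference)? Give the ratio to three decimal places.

1.085

Age-specific rates per 1 000 for District 8: 0.892, 0.769, 1.634, 5.350, 7.588, 8.654, 12.826.
For District 1: 0.573, 0.792, 1.368, 4.860, 5.833, 8.345, 12.516.
Combined standard total = 525 100; weights = 0.1198, 0.0905, 0.1303, 0.1701, 0.1272, 0.1554, 0.2068.
District 8: 0.1198×0.892 + 0.0905×0.769 + 0.1303×1.634 + 0.1701×5.350 + 0.1272×7.588 + 0.1554×8.654 + 0.2068×12.826 = 6.2620 per 1 000.
District 1: 0.1198×0.573 + 0.0905×0.792 + 0.1303×1.368 + 0.1701×4.860 + 0.1272×5.833 + 0.1554×8.345 + 0.2068×12.516 = 5.7723 per 1 000.
Ratio = 6.2620 ÷ 5.7723 = 1.08484.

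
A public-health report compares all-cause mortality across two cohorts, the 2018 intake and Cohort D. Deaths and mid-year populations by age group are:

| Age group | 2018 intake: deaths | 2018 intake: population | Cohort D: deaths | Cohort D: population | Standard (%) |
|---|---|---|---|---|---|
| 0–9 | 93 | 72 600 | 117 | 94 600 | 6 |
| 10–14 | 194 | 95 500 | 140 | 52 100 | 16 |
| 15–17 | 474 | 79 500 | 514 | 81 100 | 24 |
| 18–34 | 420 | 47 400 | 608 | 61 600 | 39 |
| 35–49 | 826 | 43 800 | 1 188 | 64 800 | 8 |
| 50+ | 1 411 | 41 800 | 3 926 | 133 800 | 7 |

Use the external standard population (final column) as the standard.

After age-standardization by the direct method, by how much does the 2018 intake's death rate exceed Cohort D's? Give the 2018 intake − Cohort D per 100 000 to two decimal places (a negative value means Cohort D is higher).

-23.51

Age-specific rates per 100 000 for the 2018 intake: 128.10, 203.14, 596.23, 886.08, 1885.84, 3375.60.
For Cohort D: 123.68, 268.71, 633.79, 987.01, 1833.33, 2934.23.
Standard weights: 0.06, 0.16, 0.24, 0.39, 0.08, 0.07.
The 2018 intake: 0.0600×128.10 + 0.1600×203.14 + 0.2400×596.23 + 0.3900×886.08 + 0.0800×1885.84 + 0.0700×3375.60 = 916.0120 per 100 000.
Cohort D: 0.0600×123.68 + 0.1600×268.71 + 0.2400×633.79 + 0.3900×987.01 + 0.0800×1833.33 + 0.0700×2934.23 = 939.5213 per 100 000.
Difference = 916.0120 − 939.5213 = -23.5093.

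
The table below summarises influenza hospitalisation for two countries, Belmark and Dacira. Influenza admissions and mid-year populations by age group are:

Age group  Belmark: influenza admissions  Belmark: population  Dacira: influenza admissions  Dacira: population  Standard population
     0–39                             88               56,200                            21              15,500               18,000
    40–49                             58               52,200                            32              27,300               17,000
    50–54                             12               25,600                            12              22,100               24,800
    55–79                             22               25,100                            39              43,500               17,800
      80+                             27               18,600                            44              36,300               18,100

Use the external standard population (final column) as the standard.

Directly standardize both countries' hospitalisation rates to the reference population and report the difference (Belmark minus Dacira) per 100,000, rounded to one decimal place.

5.1

Age-specific rates per 100,000 for Belmark: 156.58, 111.11, 46.88, 87.65, 145.16.
For Dacira: 135.48, 117.22, 54.30, 89.66, 121.21.
Standard total = 95,700; weights = 0.1881, 0.1776, 0.2591, 0.1860, 0.1891.
Belmark: 0.1881×156.58 + 0.1776×111.11 + 0.2591×46.88 + 0.1860×87.65 + 0.1891×145.16 = 105.0938 per 100,000.
Dacira: 0.1881×135.48 + 0.1776×117.22 + 0.2591×54.30 + 0.1860×89.66 + 0.1891×121.21 = 99.9769 per 100,000.
Difference = 105.0938 − 99.9769 = 5.1168.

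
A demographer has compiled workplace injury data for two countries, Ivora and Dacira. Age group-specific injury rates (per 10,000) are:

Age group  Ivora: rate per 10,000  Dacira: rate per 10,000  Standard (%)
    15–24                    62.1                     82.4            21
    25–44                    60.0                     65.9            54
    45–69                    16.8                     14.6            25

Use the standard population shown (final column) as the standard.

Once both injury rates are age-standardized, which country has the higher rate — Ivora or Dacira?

Standard weights: 0.21, 0.54, 0.25.
Ivora: 0.2100×62.1 + 0.5400×60.0 + 0.2500×16.8 = 49.6410 per 10,000.
Dacira: 0.2100×82.4 + 0.5400×65.9 + 0.2500×14.6 = 56.5400 per 10,000.

Dacira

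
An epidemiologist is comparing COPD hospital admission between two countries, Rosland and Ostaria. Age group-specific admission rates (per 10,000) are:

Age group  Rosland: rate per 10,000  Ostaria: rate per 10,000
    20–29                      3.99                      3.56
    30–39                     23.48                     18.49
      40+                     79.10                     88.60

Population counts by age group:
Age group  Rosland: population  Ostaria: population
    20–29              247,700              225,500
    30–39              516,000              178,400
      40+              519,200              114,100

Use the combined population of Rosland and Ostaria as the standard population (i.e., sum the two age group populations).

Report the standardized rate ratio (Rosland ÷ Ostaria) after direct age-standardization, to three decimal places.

Combined standard total = 1,800,900; weights = 0.2628, 0.3856, 0.3517.
Rosland: 0.2628×3.99 + 0.3856×23.48 + 0.3517×79.10 = 37.9180 per 10,000.
Ostaria: 0.2628×3.56 + 0.3856×18.49 + 0.3517×88.60 = 39.2217 per 10,000.
Ratio = 37.9180 ÷ 39.2217 = 0.96676.

0.967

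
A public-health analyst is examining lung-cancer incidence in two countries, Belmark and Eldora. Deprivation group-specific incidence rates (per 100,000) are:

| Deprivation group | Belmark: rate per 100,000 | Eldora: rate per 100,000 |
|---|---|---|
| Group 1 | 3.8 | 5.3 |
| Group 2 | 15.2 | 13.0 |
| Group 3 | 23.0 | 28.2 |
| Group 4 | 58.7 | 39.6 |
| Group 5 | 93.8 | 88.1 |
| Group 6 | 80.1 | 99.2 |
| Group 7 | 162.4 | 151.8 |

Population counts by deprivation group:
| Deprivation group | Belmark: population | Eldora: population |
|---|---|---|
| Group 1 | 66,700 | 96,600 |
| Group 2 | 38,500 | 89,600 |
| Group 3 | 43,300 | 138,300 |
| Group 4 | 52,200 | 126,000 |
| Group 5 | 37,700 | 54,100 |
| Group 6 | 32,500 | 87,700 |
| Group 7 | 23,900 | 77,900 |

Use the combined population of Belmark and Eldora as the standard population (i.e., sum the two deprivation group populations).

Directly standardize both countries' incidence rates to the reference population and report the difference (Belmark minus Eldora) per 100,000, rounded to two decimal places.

1.87

Combined standard total = 965,000; weights = 0.1692, 0.1327, 0.1882, 0.1847, 0.0951, 0.1246, 0.1055.
Belmark: 0.1692×3.8 + 0.1327×15.2 + 0.1882×23.0 + 0.1847×58.7 + 0.0951×93.8 + 0.1246×80.1 + 0.1055×162.4 = 53.8611 per 100,000.
Eldora: 0.1692×5.3 + 0.1327×13.0 + 0.1882×28.2 + 0.1847×39.6 + 0.0951×88.1 + 0.1246×99.2 + 0.1055×151.8 = 51.9930 per 100,000.
Difference = 53.8611 − 51.9930 = 1.8681.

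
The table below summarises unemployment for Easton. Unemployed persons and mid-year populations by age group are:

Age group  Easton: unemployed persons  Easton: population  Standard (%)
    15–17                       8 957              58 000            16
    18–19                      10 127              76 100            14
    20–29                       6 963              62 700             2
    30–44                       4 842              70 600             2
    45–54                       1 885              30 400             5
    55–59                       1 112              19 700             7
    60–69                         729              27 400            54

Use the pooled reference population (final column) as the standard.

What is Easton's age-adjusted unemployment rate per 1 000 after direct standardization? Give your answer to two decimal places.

68.35

Age-specific rates per 1 000 for Easton: 154.431, 133.075, 111.053, 68.584, 62.007, 56.447, 26.606.
Standard weights: 0.16, 0.14, 0.02, 0.02, 0.05, 0.07, 0.54.
Standardized rate: 0.1600×154.431 + 0.1400×133.075 + 0.0200×111.053 + 0.0200×68.584 + 0.0500×62.007 + 0.0700×56.447 + 0.5400×26.606 = 68.3509 per 1 000.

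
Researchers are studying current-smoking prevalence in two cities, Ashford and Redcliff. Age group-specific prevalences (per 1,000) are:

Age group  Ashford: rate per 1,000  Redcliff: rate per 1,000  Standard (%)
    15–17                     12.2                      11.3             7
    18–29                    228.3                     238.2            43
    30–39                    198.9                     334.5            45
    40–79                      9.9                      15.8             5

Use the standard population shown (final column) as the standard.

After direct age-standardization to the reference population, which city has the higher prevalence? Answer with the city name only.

Standard weights: 0.07, 0.43, 0.45, 0.05.
Ashford: 0.0700×12.2 + 0.4300×228.3 + 0.4500×198.9 + 0.0500×9.9 = 189.0230 per 1,000.
Redcliff: 0.0700×11.3 + 0.4300×238.2 + 0.4500×334.5 + 0.0500×15.8 = 254.5320 per 1,000.

Redcliff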